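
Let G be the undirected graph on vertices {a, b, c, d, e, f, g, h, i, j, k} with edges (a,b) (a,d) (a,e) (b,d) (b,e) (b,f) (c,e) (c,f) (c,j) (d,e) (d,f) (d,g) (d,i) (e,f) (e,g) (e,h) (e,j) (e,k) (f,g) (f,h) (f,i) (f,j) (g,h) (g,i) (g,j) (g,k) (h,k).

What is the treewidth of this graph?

3

A width-3 tree decomposition is:
Bags: B1 = {d, e, f, g}  B2 = {d, f, g, i}  B3 = {e, f, g, h}  B4 = {e, f, g, j}  B5 = {e, g, h, k}  B6 = {b, d, e, f}  B7 = {a, b, d, e}  B8 = {c, e, f, j}
Tree: B1–B2, B1–B3, B3–B4, B3–B5, B1–B6, B6–B7, B4–B8
Every bag has size at most 4, so the width is 4 − 1 = 3 and tw(G) ≤ 3. Conversely, {a, b, d, e} is a clique of size 4, and the vertices of any clique must share a bag in every tree decomposition; so some bag has ≥ 4 vertices and tw(G) ≥ 3. Therefore the treewidth is 3.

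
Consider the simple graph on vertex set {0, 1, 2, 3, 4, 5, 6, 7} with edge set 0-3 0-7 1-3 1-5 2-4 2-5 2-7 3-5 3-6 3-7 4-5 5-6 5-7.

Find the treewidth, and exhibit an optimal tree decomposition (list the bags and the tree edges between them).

The largest bag has 3 vertices, giving width 2; this decomposition certifies tw(G) ≤ 2. For the lower bound, the 3 vertices {0, 3, 7} are pairwise adjacent, and any tree decomposition puts a clique entirely inside one bag — forcing width ≥ 2. Hence tw(G) = 2 exactly.

Treewidth 2.
One optimal decomposition is:
Bags: B1 = {3, 5, 6}  B2 = {3, 5, 7}  B3 = {1, 3, 5}  B4 = {0, 3, 7}  B5 = {2, 5, 7}  B6 = {2, 4, 5}
Tree: B1–B2, B2–B3, B2–B4, B2–B5, B5–B6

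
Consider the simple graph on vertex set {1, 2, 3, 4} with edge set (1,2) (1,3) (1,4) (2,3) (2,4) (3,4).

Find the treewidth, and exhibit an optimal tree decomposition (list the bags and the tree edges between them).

Treewidth 3.
One optimal decomposition is:
Bags: B1 = {1, 2, 3, 4}
Tree: (single bag)

With just one bag of size 4, the width is 4 − 1 = 3, so tw(G) ≤ 3. Conversely, {1, 2, 3, 4} is a clique of size 4, and the vertices of any clique must share a bag in every tree decomposition; so some bag has ≥ 4 vertices and tw(G) ≥ 3. Hence tw(G) = 3 exactly.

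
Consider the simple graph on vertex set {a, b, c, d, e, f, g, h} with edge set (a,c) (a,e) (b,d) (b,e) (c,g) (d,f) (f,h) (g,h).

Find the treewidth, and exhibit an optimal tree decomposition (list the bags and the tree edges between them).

Each bag holds 3 vertices, so the decomposition has width 2, which upper-bounds the treewidth. For the lower bound, G contains the cycle b–d–f–h–g–c–a–e–b, so G is not a forest; only forests have treewidth ≤ 1, hence tw(G) ≥ 2. Therefore the treewidth is 2.

Treewidth 2.
One optimal decomposition is:
Bags: B1 = {b, d, f}  B2 = {b, f, h}  B3 = {b, g, h}  B4 = {b, c, g}  B5 = {a, b, c}  B6 = {a, b, e}
Tree: B1–B2, B2–B3, B3–B4, B4–B5, B5–B6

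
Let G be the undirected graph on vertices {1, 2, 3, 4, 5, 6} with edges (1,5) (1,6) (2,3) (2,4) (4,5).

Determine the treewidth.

1

A width-1 tree decomposition is:
Bags: B1 = {2, 3}  B2 = {2, 4}  B3 = {4, 5}  B4 = {1, 5}  B5 = {1, 6}
Tree: B1–B2, B2–B3, B3–B4, B4–B5
The largest bag has 2 vertices, giving width 1; this decomposition certifies tw(G) ≤ 1. Any graph with an edge has treewidth ≥ 1, and G has the edge 3–2. Hence tw(G) = 1 exactly.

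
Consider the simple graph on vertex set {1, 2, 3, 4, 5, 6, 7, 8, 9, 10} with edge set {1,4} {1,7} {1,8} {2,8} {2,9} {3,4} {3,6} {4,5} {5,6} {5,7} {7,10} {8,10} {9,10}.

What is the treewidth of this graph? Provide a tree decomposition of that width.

Treewidth 2.
One such decomposition:
Bags: B1 = {2, 9, 10}  B2 = {2, 8, 10}  B3 = {7, 8, 10}  B4 = {1, 7, 8}  B5 = {1, 5, 7}  B6 = {1, 4, 5}  B7 = {4, 5, 6}  B8 = {3, 4, 6}
Tree: B1–B2, B2–B3, B3–B4, B4–B5, B5–B6, B6–B7, B7–B8

Each bag holds 3 vertices, so the decomposition has width 2, which upper-bounds the treewidth. For the lower bound, G contains the cycle 9–2–8–10–9, so G is not a forest; only forests have treewidth ≤ 1, hence tw(G) ≥ 2. The upper and lower bounds meet at 2, so that is the treewidth.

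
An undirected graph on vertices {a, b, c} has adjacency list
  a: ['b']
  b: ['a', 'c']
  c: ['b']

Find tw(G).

1

A width-1 tree decomposition is:
Bags: B1 = {b, c}  B2 = {a, b}
Tree: B1–B2
The largest bag has 2 vertices, giving width 1; this decomposition certifies tw(G) ≤ 1. G has an edge, so its treewidth is at least 1. Therefore the treewidth is 1.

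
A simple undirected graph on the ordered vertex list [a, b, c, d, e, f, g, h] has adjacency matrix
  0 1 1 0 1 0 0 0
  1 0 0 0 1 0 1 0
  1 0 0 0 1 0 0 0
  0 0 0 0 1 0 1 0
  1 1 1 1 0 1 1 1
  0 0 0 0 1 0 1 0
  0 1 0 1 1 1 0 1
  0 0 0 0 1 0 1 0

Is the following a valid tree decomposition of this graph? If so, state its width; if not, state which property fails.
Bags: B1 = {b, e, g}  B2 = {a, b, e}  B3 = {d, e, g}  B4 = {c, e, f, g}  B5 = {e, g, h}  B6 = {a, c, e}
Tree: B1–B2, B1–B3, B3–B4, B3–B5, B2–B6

No — bags containing vertex c are not connected in the tree.

A tree decomposition must satisfy three properties: every vertex lies in some bag; for every edge, both endpoints lie together in some bag; and for every vertex, the bags containing it form a connected subtree. Here bags containing vertex c are not connected in the tree, so the decomposition is invalid.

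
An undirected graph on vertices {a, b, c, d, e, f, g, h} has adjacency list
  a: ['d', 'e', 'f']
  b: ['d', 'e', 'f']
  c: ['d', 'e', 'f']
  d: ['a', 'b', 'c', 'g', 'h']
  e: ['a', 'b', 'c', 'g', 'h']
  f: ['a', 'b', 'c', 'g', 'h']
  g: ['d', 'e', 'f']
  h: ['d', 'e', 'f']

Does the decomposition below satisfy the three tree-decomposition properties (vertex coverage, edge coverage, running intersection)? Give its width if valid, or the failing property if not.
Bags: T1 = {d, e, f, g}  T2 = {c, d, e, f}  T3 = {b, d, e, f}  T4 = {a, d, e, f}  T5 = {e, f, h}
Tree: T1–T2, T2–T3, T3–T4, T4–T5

No — edge (d,h) lies in no bag.

A tree decomposition must satisfy three properties: every vertex lies in some bag; for every edge, both endpoints lie together in some bag; and for every vertex, the bags containing it form a connected subtree. Here edge (d,h) lies in no bag, so the decomposition is invalid.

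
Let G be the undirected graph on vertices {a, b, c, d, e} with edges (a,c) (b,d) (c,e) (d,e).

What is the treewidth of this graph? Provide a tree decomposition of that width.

Every bag has size at most 2, so the width is 2 − 1 = 1 and tw(G) ≤ 1. Any graph with an edge has treewidth ≥ 1, and G has the edge b–d. Hence tw(G) = 1 exactly.

Treewidth 1.
One such decomposition:
Bags: B1 = {b, d}  B2 = {d, e}  B3 = {c, e}  B4 = {a, c}
Tree: B1–B2, B2–B3, B3–B4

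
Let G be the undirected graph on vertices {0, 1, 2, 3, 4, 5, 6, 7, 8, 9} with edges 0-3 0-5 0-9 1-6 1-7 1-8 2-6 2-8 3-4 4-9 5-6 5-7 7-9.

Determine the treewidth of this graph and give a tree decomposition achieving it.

The largest bag has 3 vertices, giving width 2; this decomposition certifies tw(G) ≤ 2. The edges 2–8–1–6–2 form a cycle, so G is not a tree and its treewidth is at least 2. Therefore the treewidth is 2.

Treewidth 2.
One such decomposition:
Bags: B1 = {2, 6, 8}  B2 = {1, 6, 8}  B3 = {1, 5, 6}  B4 = {1, 5, 7}  B5 = {0, 5, 7}  B6 = {0, 7, 9}  B7 = {0, 3, 9}  B8 = {3, 4, 9}
Tree: B1–B2, B2–B3, B3–B4, B4–B5, B5–B6, B6–B7, B7–B8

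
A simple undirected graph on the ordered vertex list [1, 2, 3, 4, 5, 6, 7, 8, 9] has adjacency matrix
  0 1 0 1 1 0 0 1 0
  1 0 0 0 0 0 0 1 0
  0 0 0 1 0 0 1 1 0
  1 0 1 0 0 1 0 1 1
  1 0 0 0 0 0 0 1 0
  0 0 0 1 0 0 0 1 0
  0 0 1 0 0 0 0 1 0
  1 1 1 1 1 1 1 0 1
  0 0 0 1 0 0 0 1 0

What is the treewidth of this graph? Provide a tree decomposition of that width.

Treewidth 2.
One optimal decomposition is:
Bags: B1 = {3, 4, 8}  B2 = {1, 4, 8}  B3 = {1, 2, 8}  B4 = {4, 6, 8}  B5 = {3, 7, 8}  B6 = {4, 8, 9}  B7 = {1, 5, 8}
Tree: B1–B2, B2–B3, B1–B4, B1–B5, B1–B6, B2–B7

Each bag holds 3 vertices, so the decomposition has width 2, which upper-bounds the treewidth. On the other hand G contains the 3-clique {1, 2, 8}. A clique must lie in a single bag of any decomposition, so no decomposition can have width below 2. Combining the bounds, tw(G) = 2.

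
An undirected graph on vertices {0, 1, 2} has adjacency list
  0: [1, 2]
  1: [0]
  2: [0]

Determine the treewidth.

1

A width-1 tree decomposition is:
Bags: B1 = {0, 2}  B2 = {0, 1}
Tree: B1–B2
Every bag has size at most 2, so the width is 2 − 1 = 1 and tw(G) ≤ 1. Any graph with an edge has treewidth ≥ 1, and G has the edge 2–0. Therefore the treewidth is 1.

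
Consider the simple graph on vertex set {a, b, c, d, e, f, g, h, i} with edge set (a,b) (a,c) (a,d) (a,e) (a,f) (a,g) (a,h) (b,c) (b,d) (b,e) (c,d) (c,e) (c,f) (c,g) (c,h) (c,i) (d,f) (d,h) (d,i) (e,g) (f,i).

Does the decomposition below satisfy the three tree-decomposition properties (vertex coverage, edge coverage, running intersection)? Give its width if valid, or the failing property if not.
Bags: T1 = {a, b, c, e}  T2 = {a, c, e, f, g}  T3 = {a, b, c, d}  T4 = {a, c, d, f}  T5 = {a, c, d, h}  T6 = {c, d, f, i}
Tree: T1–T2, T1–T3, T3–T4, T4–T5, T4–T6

A tree decomposition must satisfy three properties: every vertex lies in some bag; for every edge, both endpoints lie together in some bag; and for every vertex, the bags containing it form a connected subtree. Here bags containing vertex f are not connected in the tree, so the decomposition is invalid.

No — bags containing vertex f are not connected in the tree.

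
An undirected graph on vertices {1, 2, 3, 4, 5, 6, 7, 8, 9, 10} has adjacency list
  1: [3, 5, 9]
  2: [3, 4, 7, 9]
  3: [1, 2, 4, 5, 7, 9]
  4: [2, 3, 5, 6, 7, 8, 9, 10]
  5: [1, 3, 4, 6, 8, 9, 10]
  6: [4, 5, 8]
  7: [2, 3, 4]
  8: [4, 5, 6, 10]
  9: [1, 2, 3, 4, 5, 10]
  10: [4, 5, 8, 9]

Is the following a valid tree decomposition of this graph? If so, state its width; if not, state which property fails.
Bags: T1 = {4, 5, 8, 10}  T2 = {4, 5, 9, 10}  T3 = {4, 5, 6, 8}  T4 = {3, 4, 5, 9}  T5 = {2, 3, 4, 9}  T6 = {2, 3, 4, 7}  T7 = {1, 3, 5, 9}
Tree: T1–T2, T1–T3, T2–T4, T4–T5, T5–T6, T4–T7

Every vertex of G appears in some bag (union = {1, 2, 3, 4, 5, 6, 7, 8, 9, 10}); every edge is covered by a bag; and for each vertex v the set of bags containing v is connected in the bag tree. The decomposition is therefore valid. The largest bag has 4 vertices, so the width is 3.

Yes; width 3.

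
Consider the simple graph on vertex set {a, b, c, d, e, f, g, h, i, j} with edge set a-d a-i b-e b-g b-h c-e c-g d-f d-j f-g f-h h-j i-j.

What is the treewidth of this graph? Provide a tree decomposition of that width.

Treewidth 2.
Bags: B1 = {c, e, g}  B2 = {b, e, g}  B3 = {b, f, g}  B4 = {b, f, h}  B5 = {d, f, h}  B6 = {d, h, j}  B7 = {a, d, j}  B8 = {a, i, j}
Tree: B1–B2, B2–B3, B3–B4, B4–B5, B5–B6, B6–B7, B7–B8

Each bag holds 3 vertices, so the decomposition has width 2, which upper-bounds the treewidth. The edges c–e–b–g–c form a cycle, so G is not a tree and its treewidth is at least 2. Therefore the treewidth is 2.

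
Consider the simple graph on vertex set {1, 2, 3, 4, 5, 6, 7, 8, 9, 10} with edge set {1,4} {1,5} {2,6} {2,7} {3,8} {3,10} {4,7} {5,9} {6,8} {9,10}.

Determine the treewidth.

2

A width-2 tree decomposition is:
Bags: B1 = {5, 9, 10}  B2 = {3, 5, 10}  B3 = {3, 5, 8}  B4 = {5, 6, 8}  B5 = {2, 5, 6}  B6 = {2, 5, 7}  B7 = {4, 5, 7}  B8 = {1, 4, 5}
Tree: B1–B2, B2–B3, B3–B4, B4–B5, B5–B6, B6–B7, B7–B8
The largest bag has 3 vertices, giving width 2; this decomposition certifies tw(G) ≤ 2. The edges 5–9–10–3–8–6–2–7–4–1–5 form a cycle, so G is not a tree and its treewidth is at least 2. The upper and lower bounds meet at 2, so that is the treewidth.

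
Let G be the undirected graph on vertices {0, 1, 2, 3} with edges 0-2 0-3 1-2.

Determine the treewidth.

A width-1 tree decomposition is:
Bags: B1 = {0, 2}  B2 = {0, 3}  B3 = {1, 2}
Tree: B1–B2, B1–B3
Every bag has size at most 2, so the width is 2 − 1 = 1 and tw(G) ≤ 1. Since G has at least one edge (e.g. 2–0), it is not an edgeless graph, so tw(G) ≥ 1. Therefore the treewidth is 1.

1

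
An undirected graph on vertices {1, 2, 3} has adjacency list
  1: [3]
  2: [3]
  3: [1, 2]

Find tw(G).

A width-1 tree decomposition is:
Bags: B1 = {1, 3}  B2 = {2, 3}
Tree: B1–B2
Every bag has size at most 2, so the width is 2 − 1 = 1 and tw(G) ≤ 1. Since G has at least one edge (e.g. 1–3), it is not an edgeless graph, so tw(G) ≥ 1. Hence tw(G) = 1 exactly.

1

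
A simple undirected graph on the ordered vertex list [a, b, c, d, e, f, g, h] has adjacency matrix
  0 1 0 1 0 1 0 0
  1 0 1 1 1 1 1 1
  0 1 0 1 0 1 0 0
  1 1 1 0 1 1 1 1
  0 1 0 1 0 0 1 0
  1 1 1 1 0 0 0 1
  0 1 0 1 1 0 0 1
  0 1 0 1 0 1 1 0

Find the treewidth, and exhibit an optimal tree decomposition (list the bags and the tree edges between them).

Each bag holds 4 vertices, so the decomposition has width 3, which upper-bounds the treewidth. On the other hand G contains the 4-clique {b, d, e, g}. A clique must lie in a single bag of any decomposition, so no decomposition can have width below 3. Hence tw(G) = 3 exactly.

Treewidth 3.
One optimal decomposition is:
Bags: B1 = {b, d, f, h}  B2 = {b, d, g, h}  B3 = {b, c, d, f}  B4 = {a, b, d, f}  B5 = {b, d, e, g}
Tree: B1–B2, B1–B3, B1–B4, B2–B5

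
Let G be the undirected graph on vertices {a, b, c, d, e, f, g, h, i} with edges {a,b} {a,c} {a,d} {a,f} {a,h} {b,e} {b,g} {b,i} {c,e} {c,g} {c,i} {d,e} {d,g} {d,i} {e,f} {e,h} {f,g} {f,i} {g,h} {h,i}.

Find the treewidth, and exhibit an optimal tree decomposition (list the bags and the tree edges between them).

Treewidth 4.
Bags: B1 = {a, e, g, h, i}  B2 = {a, d, e, g, i}  B3 = {a, c, e, g, i}  B4 = {a, b, e, g, i}  B5 = {a, e, f, g, i}
Tree: B1–B2, B2–B3, B3–B4, B4–B5

Each bag holds 5 vertices, so the decomposition has width 4, which upper-bounds the treewidth. For the lower bound: the 5 vertex sets {h,i}, {d,g}, {c,e}, {a}, {b} are disjoint, each induces a connected subgraph, and every pair is joined by at least one edge of G. Contracting each set to a single vertex therefore yields K_{5} as a minor, and since treewidth is minor-monotone, tw(G) ≥ tw(K_{5}) = 4. Therefore the treewidth is 4.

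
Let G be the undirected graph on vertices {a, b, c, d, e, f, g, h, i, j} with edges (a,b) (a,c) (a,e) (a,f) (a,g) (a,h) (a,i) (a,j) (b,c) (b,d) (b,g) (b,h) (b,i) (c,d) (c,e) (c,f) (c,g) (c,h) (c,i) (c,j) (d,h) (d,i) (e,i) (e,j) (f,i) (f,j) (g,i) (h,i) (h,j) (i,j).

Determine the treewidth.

4

A width-4 tree decomposition is:
Bags: B1 = {a, c, e, i, j}  B2 = {a, c, f, i, j}  B3 = {a, c, h, i, j}  B4 = {a, b, c, h, i}  B5 = {a, b, c, g, i}  B6 = {b, c, d, h, i}
Tree: B1–B2, B2–B3, B3–B4, B4–B5, B4–B6
Each bag holds 5 vertices, so the decomposition has width 4, which upper-bounds the treewidth. Conversely, {b, c, d, h, i} is a clique of size 5, and the vertices of any clique must share a bag in every tree decomposition; so some bag has ≥ 5 vertices and tw(G) ≥ 4. Combining the bounds, tw(G) = 4.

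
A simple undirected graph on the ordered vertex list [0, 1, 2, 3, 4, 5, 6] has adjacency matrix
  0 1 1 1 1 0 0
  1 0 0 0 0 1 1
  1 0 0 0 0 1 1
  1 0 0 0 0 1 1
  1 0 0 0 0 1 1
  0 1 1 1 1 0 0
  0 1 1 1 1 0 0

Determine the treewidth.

3

A width-3 tree decomposition is:
Bags: B1 = {0, 4, 5, 6}  B2 = {0, 1, 5, 6}  B3 = {0, 2, 5, 6}  B4 = {0, 3, 5, 6}
Tree: B1–B2, B2–B3, B3–B4
Each bag holds 4 vertices, so the decomposition has width 3, which upper-bounds the treewidth. For the lower bound: the 4 vertex sets {4,6}, {0,1}, {5}, {2} are disjoint, each induces a connected subgraph, and every pair is joined by at least one edge of G. Contracting each set to a single vertex therefore yields K_{4} as a minor, and since treewidth is minor-monotone, tw(G) ≥ tw(K_{4}) = 3. Combining the bounds, tw(G) = 3.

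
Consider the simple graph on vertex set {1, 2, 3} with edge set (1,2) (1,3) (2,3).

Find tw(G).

2

A width-2 tree decomposition is:
Bags: B1 = {1, 2, 3}
Tree: (single bag)
With just one bag of size 3, the width is 3 − 1 = 2, so tw(G) ≤ 2. For the lower bound, the 3 vertices {1, 2, 3} are pairwise adjacent, and any tree decomposition puts a clique entirely inside one bag — forcing width ≥ 2. Therefore the treewidth is 2.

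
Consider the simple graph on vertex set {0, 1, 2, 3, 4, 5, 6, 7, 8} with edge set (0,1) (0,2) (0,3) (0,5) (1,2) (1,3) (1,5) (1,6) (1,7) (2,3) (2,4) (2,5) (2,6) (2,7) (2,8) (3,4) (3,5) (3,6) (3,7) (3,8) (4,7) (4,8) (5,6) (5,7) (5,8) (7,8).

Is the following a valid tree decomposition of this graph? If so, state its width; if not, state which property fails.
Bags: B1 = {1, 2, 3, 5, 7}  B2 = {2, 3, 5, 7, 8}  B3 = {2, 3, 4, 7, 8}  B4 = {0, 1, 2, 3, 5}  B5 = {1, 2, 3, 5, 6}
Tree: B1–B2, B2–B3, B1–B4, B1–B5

Vertex coverage: the bags together contain {0, 1, 2, 3, 4, 5, 6, 7, 8}, the full vertex set. Edge coverage: each edge of G has both endpoints in at least one bag. Running intersection: for every vertex, the bags containing it form a connected subtree. All three properties hold, so this is a valid tree decomposition of width max|bag| − 1 = 4, and hence tw(G) ≤ 4.

Yes; width 4.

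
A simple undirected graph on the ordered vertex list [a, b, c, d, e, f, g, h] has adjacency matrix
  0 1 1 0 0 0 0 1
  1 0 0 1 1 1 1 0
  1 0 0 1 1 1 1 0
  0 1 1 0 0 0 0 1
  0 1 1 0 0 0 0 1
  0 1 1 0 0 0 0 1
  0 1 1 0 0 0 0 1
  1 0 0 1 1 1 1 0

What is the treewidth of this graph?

3

A width-3 tree decomposition is:
Bags: B1 = {b, c, f, h}  B2 = {b, c, e, h}  B3 = {b, c, g, h}  B4 = {a, b, c, h}  B5 = {b, c, d, h}
Tree: B1–B2, B2–B3, B3–B4, B4–B5
Every bag has size at most 4, so the width is 4 − 1 = 3 and tw(G) ≤ 3. For the lower bound: the 4 vertex sets {b,f}, {e,h}, {c}, {g} are disjoint, each induces a connected subgraph, and every pair is joined by at least one edge of G. Contracting each set to a single vertex therefore yields K_{4} as a minor, and since treewidth is minor-monotone, tw(G) ≥ tw(K_{4}) = 3. The upper and lower bounds meet at 3, so that is the treewidth.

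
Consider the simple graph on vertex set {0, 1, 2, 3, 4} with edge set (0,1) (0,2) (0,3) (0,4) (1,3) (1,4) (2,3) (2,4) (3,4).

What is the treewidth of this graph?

3

A width-3 tree decomposition is:
Bags: B1 = {0, 2, 3, 4}  B2 = {0, 1, 3, 4}
Tree: B1–B2
Each bag holds 4 vertices, so the decomposition has width 3, which upper-bounds the treewidth. Conversely, {0, 1, 3, 4} is a clique of size 4, and the vertices of any clique must share a bag in every tree decomposition; so some bag has ≥ 4 vertices and tw(G) ≥ 3. The upper and lower bounds meet at 3, so that is the treewidth.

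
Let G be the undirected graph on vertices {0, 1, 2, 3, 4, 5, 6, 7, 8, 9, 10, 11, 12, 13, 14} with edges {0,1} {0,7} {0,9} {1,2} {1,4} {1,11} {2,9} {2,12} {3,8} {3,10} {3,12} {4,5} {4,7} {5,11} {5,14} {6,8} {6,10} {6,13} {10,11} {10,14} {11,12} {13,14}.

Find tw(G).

A width-3 tree decomposition is:
Bags: B1 = {6, 8, 13, 14}  B2 = {6, 8, 10, 14}  B3 = {3, 8, 10, 14}  B4 = {3, 5, 10, 14}  B5 = {3, 5, 10, 11}  B6 = {3, 5, 11, 12}  B7 = {4, 5, 11, 12}  B8 = {1, 4, 11, 12}  B9 = {1, 2, 4, 12}  B10 = {1, 2, 4, 7}  B11 = {0, 1, 2, 7}  B12 = {0, 2, 7, 9}
Tree: B1–B2, B2–B3, B3–B4, B4–B5, B5–B6, B6–B7, B7–B8, B8–B9, B9–B10, B10–B11, B11–B12
The largest bag has 4 vertices, giving width 3; this decomposition certifies tw(G) ≤ 3. For the lower bound: the 4 vertex sets {6,8,13}, {14}, {10}, {3,5,11,12} are disjoint, each induces a connected subgraph, and every pair is joined by at least one edge of G. Contracting each set to a single vertex therefore yields K_{4} as a minor, and since treewidth is minor-monotone, tw(G) ≥ tw(K_{4}) = 3. The upper and lower bounds meet at 3, so that is the treewidth.

3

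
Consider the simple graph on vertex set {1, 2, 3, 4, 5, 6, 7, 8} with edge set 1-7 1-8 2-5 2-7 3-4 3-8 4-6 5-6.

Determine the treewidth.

A width-2 tree decomposition is:
Bags: B1 = {3, 4, 6}  B2 = {3, 5, 6}  B3 = {2, 3, 5}  B4 = {2, 3, 7}  B5 = {1, 3, 7}  B6 = {1, 3, 8}
Tree: B1–B2, B2–B3, B3–B4, B4–B5, B5–B6
The largest bag has 3 vertices, giving width 2; this decomposition certifies tw(G) ≤ 2. Since 3–4–6–5–2–7–1–8–3 is a cycle in G, G is not acyclic. Forests are exactly the graphs of treewidth ≤ 1, so tw(G) ≥ 2. Therefore the treewidth is 2.

2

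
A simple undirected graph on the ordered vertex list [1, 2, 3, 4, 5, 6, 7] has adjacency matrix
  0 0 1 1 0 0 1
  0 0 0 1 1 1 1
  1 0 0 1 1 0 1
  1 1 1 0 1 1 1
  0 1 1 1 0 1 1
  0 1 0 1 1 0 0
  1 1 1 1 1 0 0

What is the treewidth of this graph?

A width-3 tree decomposition is:
Bags: B1 = {1, 3, 4, 7}  B2 = {3, 4, 5, 7}  B3 = {2, 4, 5, 7}  B4 = {2, 4, 5, 6}
Tree: B1–B2, B2–B3, B3–B4
Each bag holds 4 vertices, so the decomposition has width 3, which upper-bounds the treewidth. For the lower bound, the 4 vertices {1, 3, 4, 7} are pairwise adjacent, and any tree decomposition puts a clique entirely inside one bag — forcing width ≥ 3. The upper and lower bounds meet at 3, so that is the treewidth.

3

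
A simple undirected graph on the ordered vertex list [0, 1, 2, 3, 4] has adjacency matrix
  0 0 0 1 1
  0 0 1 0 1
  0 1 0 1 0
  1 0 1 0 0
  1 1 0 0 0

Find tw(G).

2

A width-2 tree decomposition is:
Bags: B1 = {0, 3, 4}  B2 = {1, 3, 4}  B3 = {1, 2, 3}
Tree: B1–B2, B2–B3
Every bag has size at most 3, so the width is 3 − 1 = 2 and tw(G) ≤ 2. Since 3–0–4–1–2–3 is a cycle in G, G is not acyclic. Forests are exactly the graphs of treewidth ≤ 1, so tw(G) ≥ 2. Hence tw(G) = 2 exactly.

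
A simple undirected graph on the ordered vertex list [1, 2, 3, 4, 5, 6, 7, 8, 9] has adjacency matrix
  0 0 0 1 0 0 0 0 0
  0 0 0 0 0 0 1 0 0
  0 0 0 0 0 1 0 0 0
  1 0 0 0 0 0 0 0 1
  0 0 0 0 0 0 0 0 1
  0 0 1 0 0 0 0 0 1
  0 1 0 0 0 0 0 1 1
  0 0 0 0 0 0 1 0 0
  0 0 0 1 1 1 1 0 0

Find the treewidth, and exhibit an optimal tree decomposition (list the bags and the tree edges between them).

Each bag holds 2 vertices, so the decomposition has width 1, which upper-bounds the treewidth. Since G has at least one edge (e.g. 4–9), it is not an edgeless graph, so tw(G) ≥ 1. The upper and lower bounds meet at 1, so that is the treewidth.

Treewidth 1.
Bags: B1 = {4, 9}  B2 = {7, 9}  B3 = {6, 9}  B4 = {7, 8}  B5 = {5, 9}  B6 = {3, 6}  B7 = {2, 7}  B8 = {1, 4}
Tree: B1–B2, B1–B3, B2–B4, B2–B5, B3–B6, B2–B7, B1–B8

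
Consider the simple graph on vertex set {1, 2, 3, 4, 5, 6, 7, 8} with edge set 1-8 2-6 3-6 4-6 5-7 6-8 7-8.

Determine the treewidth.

1

A width-1 tree decomposition is:
Bags: B1 = {2, 6}  B2 = {6, 8}  B3 = {1, 8}  B4 = {7, 8}  B5 = {3, 6}  B6 = {4, 6}  B7 = {5, 7}
Tree: B1–B2, B2–B3, B2–B4, B1–B5, B1–B6, B4–B7
Every bag has size at most 2, so the width is 2 − 1 = 1 and tw(G) ≤ 1. Since G has at least one edge (e.g. 6–2), it is not an edgeless graph, so tw(G) ≥ 1. Hence tw(G) = 1 exactly.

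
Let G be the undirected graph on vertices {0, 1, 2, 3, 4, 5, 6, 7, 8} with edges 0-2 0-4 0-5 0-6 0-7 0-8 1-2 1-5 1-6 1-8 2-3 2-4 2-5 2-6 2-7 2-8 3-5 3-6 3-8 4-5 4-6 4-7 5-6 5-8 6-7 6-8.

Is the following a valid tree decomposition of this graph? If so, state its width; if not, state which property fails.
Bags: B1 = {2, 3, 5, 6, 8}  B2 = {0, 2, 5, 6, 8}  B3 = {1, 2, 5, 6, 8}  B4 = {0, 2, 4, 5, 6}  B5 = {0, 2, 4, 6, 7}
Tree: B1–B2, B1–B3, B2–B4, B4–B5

Yes; width 4.

Vertex coverage: the bags together contain {0, 1, 2, 3, 4, 5, 6, 7, 8}, the full vertex set. Edge coverage: each edge of G has both endpoints in at least one bag. Running intersection: for every vertex, the bags containing it form a connected subtree. All three properties hold, so this is a valid tree decomposition of width max|bag| − 1 = 4, and hence tw(G) ≤ 4.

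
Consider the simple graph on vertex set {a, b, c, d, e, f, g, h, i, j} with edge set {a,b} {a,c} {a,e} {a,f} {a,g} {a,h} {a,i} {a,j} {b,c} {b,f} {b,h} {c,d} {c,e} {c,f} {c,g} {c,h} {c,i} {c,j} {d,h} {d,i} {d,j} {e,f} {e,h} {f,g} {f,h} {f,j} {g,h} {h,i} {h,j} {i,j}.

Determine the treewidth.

A width-4 tree decomposition is:
Bags: B1 = {a, c, h, i, j}  B2 = {a, c, f, h, j}  B3 = {a, b, c, f, h}  B4 = {a, c, e, f, h}  B5 = {a, c, f, g, h}  B6 = {c, d, h, i, j}
Tree: B1–B2, B2–B3, B2–B4, B2–B5, B1–B6
Every bag has size at most 5, so the width is 5 − 1 = 4 and tw(G) ≤ 4. On the other hand G contains the 5-clique {c, d, h, i, j}. A clique must lie in a single bag of any decomposition, so no decomposition can have width below 4. Hence tw(G) = 4 exactly.

4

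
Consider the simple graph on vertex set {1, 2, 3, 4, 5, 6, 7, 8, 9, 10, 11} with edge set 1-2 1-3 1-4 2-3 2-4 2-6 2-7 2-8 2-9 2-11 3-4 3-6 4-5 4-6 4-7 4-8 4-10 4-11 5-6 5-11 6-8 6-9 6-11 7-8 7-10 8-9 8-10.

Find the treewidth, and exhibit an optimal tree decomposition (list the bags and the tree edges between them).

Every bag has size at most 4, so the width is 4 − 1 = 3 and tw(G) ≤ 3. On the other hand G contains the 4-clique {2, 6, 8, 9}. A clique must lie in a single bag of any decomposition, so no decomposition can have width below 3. Hence tw(G) = 3 exactly.

Treewidth 3.
One such decomposition:
Bags: B1 = {2, 4, 6, 8}  B2 = {2, 6, 8, 9}  B3 = {2, 4, 6, 11}  B4 = {2, 4, 7, 8}  B5 = {2, 3, 4, 6}  B6 = {1, 2, 3, 4}  B7 = {4, 7, 8, 10}  B8 = {4, 5, 6, 11}
Tree: B1–B2, B1–B3, B1–B4, B1–B5, B5–B6, B4–B7, B3–B8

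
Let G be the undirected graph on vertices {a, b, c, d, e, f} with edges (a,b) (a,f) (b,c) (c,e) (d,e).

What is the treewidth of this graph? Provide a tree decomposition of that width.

Every bag has size at most 2, so the width is 2 − 1 = 1 and tw(G) ≤ 1. Any graph with an edge has treewidth ≥ 1, and G has the edge d–e. Hence tw(G) = 1 exactly.

Treewidth 1.
One optimal decomposition is:
Bags: B1 = {d, e}  B2 = {c, e}  B3 = {b, c}  B4 = {a, b}  B5 = {a, f}
Tree: B1–B2, B2–B3, B3–B4, B4–B5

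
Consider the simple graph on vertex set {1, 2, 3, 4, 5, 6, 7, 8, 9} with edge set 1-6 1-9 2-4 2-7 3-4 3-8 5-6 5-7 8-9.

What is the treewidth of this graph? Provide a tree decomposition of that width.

Treewidth 2.
One such decomposition:
Bags: B1 = {1, 5, 6}  B2 = {1, 5, 7}  B3 = {1, 2, 7}  B4 = {1, 2, 4}  B5 = {1, 3, 4}  B6 = {1, 3, 8}  B7 = {1, 8, 9}
Tree: B1–B2, B2–B3, B3–B4, B4–B5, B5–B6, B6–B7

Every bag has size at most 3, so the width is 3 − 1 = 2 and tw(G) ≤ 2. The edges 1–6–5–7–2–4–3–8–9–1 form a cycle, so G is not a tree and its treewidth is at least 2. Hence tw(G) = 2 exactly.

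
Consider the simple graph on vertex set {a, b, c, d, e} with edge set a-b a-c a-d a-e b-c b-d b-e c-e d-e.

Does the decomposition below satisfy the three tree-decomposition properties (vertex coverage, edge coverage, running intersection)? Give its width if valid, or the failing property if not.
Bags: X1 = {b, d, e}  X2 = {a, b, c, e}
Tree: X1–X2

No — edge (a,d) lies in no bag.

A tree decomposition must satisfy three properties: every vertex lies in some bag; for every edge, both endpoints lie together in some bag; and for every vertex, the bags containing it form a connected subtree. Here edge (a,d) lies in no bag, so the decomposition is invalid.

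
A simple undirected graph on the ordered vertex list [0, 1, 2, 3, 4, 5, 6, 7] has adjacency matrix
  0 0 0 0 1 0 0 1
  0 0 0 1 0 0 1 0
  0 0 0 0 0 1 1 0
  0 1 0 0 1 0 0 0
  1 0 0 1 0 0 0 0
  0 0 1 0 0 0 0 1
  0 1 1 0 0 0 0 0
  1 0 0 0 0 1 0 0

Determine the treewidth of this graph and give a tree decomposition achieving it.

Treewidth 2.
Bags: B1 = {2, 5, 7}  B2 = {0, 2, 7}  B3 = {0, 2, 4}  B4 = {2, 3, 4}  B5 = {1, 2, 3}  B6 = {1, 2, 6}
Tree: B1–B2, B2–B3, B3–B4, B4–B5, B5–B6

Every bag has size at most 3, so the width is 3 − 1 = 2 and tw(G) ≤ 2. Since 2–5–7–0–4–3–1–6–2 is a cycle in G, G is not acyclic. Forests are exactly the graphs of treewidth ≤ 1, so tw(G) ≥ 2. The upper and lower bounds meet at 2, so that is the treewidth.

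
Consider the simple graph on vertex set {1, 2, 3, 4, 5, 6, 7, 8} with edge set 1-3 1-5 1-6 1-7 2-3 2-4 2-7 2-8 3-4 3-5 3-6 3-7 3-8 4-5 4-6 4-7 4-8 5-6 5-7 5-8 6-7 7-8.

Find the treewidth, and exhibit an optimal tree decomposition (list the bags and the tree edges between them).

Each bag holds 5 vertices, so the decomposition has width 4, which upper-bounds the treewidth. On the other hand G contains the 5-clique {1, 3, 5, 6, 7}. A clique must lie in a single bag of any decomposition, so no decomposition can have width below 4. Therefore the treewidth is 4.

Treewidth 4.
Bags: B1 = {2, 3, 4, 7, 8}  B2 = {3, 4, 5, 7, 8}  B3 = {3, 4, 5, 6, 7}  B4 = {1, 3, 5, 6, 7}
Tree: B1–B2, B2–B3, B3–B4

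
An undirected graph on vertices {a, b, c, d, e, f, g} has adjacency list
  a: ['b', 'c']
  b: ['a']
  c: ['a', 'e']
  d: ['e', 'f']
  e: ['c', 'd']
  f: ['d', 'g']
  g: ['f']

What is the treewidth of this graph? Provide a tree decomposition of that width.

Treewidth 1.
One such decomposition:
Bags: B1 = {a, b}  B2 = {a, c}  B3 = {c, e}  B4 = {d, e}  B5 = {d, f}  B6 = {f, g}
Tree: B1–B2, B2–B3, B3–B4, B4–B5, B5–B6

The largest bag has 2 vertices, giving width 1; this decomposition certifies tw(G) ≤ 1. Since G has at least one edge (e.g. b–a), it is not an edgeless graph, so tw(G) ≥ 1. The upper and lower bounds meet at 1, so that is the treewidth.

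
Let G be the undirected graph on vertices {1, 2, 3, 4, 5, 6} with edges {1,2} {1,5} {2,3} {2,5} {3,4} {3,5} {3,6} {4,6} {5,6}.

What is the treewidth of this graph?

A width-2 tree decomposition is:
Bags: B1 = {3, 5, 6}  B2 = {3, 4, 6}  B3 = {2, 3, 5}  B4 = {1, 2, 5}
Tree: B1–B2, B1–B3, B3–B4
Each bag holds 3 vertices, so the decomposition has width 2, which upper-bounds the treewidth. Conversely, {1, 2, 5} is a clique of size 3, and the vertices of any clique must share a bag in every tree decomposition; so some bag has ≥ 3 vertices and tw(G) ≥ 2. Combining the bounds, tw(G) = 2.

2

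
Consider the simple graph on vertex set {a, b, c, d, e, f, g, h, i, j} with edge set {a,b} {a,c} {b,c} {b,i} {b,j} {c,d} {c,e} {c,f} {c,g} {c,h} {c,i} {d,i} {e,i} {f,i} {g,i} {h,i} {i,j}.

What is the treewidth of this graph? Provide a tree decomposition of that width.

Each bag holds 3 vertices, so the decomposition has width 2, which upper-bounds the treewidth. Conversely, {a, b, c} is a clique of size 3, and the vertices of any clique must share a bag in every tree decomposition; so some bag has ≥ 3 vertices and tw(G) ≥ 2. Therefore the treewidth is 2.

Treewidth 2.
One such decomposition:
Bags: B1 = {b, i, j}  B2 = {b, c, i}  B3 = {c, e, i}  B4 = {a, b, c}  B5 = {c, f, i}  B6 = {c, g, i}  B7 = {c, h, i}  B8 = {c, d, i}
Tree: B1–B2, B2–B3, B2–B4, B3–B5, B3–B6, B3–B7, B2–B8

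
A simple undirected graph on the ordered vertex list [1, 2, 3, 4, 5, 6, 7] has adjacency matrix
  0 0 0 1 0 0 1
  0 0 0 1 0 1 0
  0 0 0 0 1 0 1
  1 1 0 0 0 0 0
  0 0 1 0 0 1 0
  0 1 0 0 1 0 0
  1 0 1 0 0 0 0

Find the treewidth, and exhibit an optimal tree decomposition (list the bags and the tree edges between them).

Treewidth 2.
One such decomposition:
Bags: B1 = {3, 5, 7}  B2 = {5, 6, 7}  B3 = {2, 6, 7}  B4 = {2, 4, 7}  B5 = {1, 4, 7}
Tree: B1–B2, B2–B3, B3–B4, B4–B5

The largest bag has 3 vertices, giving width 2; this decomposition certifies tw(G) ≤ 2. For the lower bound, G contains the cycle 7–3–5–6–2–4–1–7, so G is not a forest; only forests have treewidth ≤ 1, hence tw(G) ≥ 2. Therefore the treewidth is 2.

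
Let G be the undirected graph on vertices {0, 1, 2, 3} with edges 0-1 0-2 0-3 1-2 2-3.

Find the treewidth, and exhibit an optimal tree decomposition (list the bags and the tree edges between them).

Each bag holds 3 vertices, so the decomposition has width 2, which upper-bounds the treewidth. On the other hand G contains the 3-clique {0, 1, 2}. A clique must lie in a single bag of any decomposition, so no decomposition can have width below 2. Therefore the treewidth is 2.

Treewidth 2.
Bags: B1 = {0, 1, 2}  B2 = {0, 2, 3}
Tree: B1–B2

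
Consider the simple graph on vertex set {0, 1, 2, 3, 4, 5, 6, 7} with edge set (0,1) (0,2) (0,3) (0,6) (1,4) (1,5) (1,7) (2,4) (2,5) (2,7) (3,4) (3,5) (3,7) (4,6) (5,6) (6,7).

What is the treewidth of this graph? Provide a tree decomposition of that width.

Every bag has size at most 5, so the width is 5 − 1 = 4 and tw(G) ≤ 4. For the lower bound: the 5 vertex sets {3,4}, {0,6}, {1,7}, {5}, {2} are disjoint, each induces a connected subgraph, and every pair is joined by at least one edge of G. Contracting each set to a single vertex therefore yields K_{5} as a minor, and since treewidth is minor-monotone, tw(G) ≥ tw(K_{5}) = 4. The upper and lower bounds meet at 4, so that is the treewidth.

Treewidth 4.
One optimal decomposition is:
Bags: B1 = {0, 3, 4, 5, 7}  B2 = {0, 4, 5, 6, 7}  B3 = {0, 1, 4, 5, 7}  B4 = {0, 2, 4, 5, 7}
Tree: B1–B2, B2–B3, B3–B4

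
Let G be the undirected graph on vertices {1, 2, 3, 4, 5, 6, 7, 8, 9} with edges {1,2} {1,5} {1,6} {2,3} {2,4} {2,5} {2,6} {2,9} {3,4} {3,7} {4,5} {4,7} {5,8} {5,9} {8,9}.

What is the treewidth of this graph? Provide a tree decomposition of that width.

Each bag holds 3 vertices, so the decomposition has width 2, which upper-bounds the treewidth. Conversely, {5, 8, 9} is a clique of size 3, and the vertices of any clique must share a bag in every tree decomposition; so some bag has ≥ 3 vertices and tw(G) ≥ 2. Combining the bounds, tw(G) = 2.

Treewidth 2.
One such decomposition:
Bags: B1 = {2, 3, 4}  B2 = {2, 4, 5}  B3 = {2, 5, 9}  B4 = {5, 8, 9}  B5 = {3, 4, 7}  B6 = {1, 2, 5}  B7 = {1, 2, 6}
Tree: B1–B2, B2–B3, B3–B4, B1–B5, B3–B6, B6–B7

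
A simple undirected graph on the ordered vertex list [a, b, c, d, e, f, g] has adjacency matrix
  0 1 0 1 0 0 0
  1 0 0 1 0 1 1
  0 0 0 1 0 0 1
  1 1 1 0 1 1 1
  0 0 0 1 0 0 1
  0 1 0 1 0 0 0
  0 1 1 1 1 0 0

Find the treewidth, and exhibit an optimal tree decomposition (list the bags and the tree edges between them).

Each bag holds 3 vertices, so the decomposition has width 2, which upper-bounds the treewidth. For the lower bound, the 3 vertices {d, e, g} are pairwise adjacent, and any tree decomposition puts a clique entirely inside one bag — forcing width ≥ 2. The upper and lower bounds meet at 2, so that is the treewidth.

Treewidth 2.
One such decomposition:
Bags: B1 = {b, d, f}  B2 = {a, b, d}  B3 = {b, d, g}  B4 = {d, e, g}  B5 = {c, d, g}
Tree: B1–B2, B2–B3, B3–B4, B4–B5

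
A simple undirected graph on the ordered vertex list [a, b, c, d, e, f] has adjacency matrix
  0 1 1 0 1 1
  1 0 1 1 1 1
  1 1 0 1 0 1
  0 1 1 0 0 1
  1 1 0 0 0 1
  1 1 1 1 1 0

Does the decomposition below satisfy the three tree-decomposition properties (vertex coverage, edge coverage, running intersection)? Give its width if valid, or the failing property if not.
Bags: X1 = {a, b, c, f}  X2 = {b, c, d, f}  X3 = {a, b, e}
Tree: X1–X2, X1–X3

No — edge (f,e) lies in no bag.

A tree decomposition must satisfy three properties: every vertex lies in some bag; for every edge, both endpoints lie together in some bag; and for every vertex, the bags containing it form a connected subtree. Here edge (f,e) lies in no bag, so the decomposition is invalid.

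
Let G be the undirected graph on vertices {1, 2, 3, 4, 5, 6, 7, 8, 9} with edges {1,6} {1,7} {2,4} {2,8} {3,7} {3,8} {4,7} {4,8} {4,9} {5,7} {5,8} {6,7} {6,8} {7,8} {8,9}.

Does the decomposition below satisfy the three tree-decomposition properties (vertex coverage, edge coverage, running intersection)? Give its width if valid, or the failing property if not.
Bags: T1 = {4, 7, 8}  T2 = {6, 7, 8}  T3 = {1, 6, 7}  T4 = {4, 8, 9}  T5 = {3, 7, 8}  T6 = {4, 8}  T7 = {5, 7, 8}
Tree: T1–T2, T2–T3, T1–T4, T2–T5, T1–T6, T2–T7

A tree decomposition must satisfy three properties: every vertex lies in some bag; for every edge, both endpoints lie together in some bag; and for every vertex, the bags containing it form a connected subtree. Here vertex 2 appears in no bag, so the decomposition is invalid.

No — vertex 2 appears in no bag.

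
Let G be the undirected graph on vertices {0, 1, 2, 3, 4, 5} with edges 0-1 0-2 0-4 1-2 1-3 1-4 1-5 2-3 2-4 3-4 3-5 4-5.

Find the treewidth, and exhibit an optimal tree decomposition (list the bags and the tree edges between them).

Treewidth 3.
Bags: B1 = {1, 3, 4, 5}  B2 = {1, 2, 3, 4}  B3 = {0, 1, 2, 4}
Tree: B1–B2, B2–B3

Each bag holds 4 vertices, so the decomposition has width 3, which upper-bounds the treewidth. For the lower bound, the 4 vertices {0, 1, 2, 4} are pairwise adjacent, and any tree decomposition puts a clique entirely inside one bag — forcing width ≥ 3. Therefore the treewidth is 3.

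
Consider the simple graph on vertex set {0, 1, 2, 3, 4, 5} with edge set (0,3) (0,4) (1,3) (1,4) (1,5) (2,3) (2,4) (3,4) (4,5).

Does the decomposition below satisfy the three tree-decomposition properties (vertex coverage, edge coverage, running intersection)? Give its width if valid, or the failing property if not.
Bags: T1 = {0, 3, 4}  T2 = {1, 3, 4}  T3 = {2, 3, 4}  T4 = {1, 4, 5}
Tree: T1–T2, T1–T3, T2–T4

Every vertex of G appears in some bag (union = {0, 1, 2, 3, 4, 5}); every edge is covered by a bag; and for each vertex v the set of bags containing v is connected in the bag tree. The decomposition is therefore valid. The largest bag has 3 vertices, so the width is 2.

Yes; width 2.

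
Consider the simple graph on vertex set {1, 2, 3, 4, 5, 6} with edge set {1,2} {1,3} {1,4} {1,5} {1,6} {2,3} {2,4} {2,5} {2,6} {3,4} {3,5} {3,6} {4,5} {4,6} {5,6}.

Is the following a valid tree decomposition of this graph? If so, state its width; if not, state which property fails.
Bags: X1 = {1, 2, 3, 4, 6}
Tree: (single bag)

No — vertex 5 appears in no bag.

A tree decomposition must satisfy three properties: every vertex lies in some bag; for every edge, both endpoints lie together in some bag; and for every vertex, the bags containing it form a connected subtree. Here vertex 5 appears in no bag, so the decomposition is invalid.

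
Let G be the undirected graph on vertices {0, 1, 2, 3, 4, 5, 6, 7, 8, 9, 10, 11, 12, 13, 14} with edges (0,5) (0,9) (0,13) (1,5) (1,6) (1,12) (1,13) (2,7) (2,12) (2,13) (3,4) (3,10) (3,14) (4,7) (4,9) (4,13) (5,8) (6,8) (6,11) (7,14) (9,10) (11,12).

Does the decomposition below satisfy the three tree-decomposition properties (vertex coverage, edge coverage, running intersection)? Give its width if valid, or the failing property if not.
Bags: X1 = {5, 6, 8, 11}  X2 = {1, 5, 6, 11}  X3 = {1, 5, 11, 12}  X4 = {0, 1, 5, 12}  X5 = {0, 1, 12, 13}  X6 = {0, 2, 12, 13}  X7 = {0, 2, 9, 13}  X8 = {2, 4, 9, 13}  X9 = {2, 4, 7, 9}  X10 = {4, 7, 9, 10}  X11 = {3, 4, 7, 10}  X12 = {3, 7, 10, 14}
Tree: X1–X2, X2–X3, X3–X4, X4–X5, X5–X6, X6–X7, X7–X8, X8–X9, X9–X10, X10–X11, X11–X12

Every vertex of G appears in some bag (union = {0, 1, 2, 3, 4, 5, 6, 7, 8, 9, 10, 11, 12, 13, 14}); every edge is covered by a bag; and for each vertex v the set of bags containing v is connected in the bag tree. The decomposition is therefore valid. The largest bag has 4 vertices, so the width is 3.

Yes; width 3.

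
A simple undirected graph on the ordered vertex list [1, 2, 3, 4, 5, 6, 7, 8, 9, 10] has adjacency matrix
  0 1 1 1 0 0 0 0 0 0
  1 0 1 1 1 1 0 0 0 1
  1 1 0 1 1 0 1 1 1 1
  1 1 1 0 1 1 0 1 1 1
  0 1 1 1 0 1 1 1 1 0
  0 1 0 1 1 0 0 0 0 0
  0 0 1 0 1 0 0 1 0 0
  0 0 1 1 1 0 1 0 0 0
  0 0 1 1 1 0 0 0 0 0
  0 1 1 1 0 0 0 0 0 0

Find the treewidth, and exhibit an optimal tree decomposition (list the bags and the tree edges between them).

Treewidth 3.
One optimal decomposition is:
Bags: B1 = {2, 4, 5, 6}  B2 = {2, 3, 4, 5}  B3 = {1, 2, 3, 4}  B4 = {3, 4, 5, 8}  B5 = {3, 4, 5, 9}  B6 = {2, 3, 4, 10}  B7 = {3, 5, 7, 8}
Tree: B1–B2, B2–B3, B2–B4, B4–B5, B3–B6, B4–B7

Every bag has size at most 4, so the width is 4 − 1 = 3 and tw(G) ≤ 3. On the other hand G contains the 4-clique {3, 4, 5, 8}. A clique must lie in a single bag of any decomposition, so no decomposition can have width below 3. Combining the bounds, tw(G) = 3.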